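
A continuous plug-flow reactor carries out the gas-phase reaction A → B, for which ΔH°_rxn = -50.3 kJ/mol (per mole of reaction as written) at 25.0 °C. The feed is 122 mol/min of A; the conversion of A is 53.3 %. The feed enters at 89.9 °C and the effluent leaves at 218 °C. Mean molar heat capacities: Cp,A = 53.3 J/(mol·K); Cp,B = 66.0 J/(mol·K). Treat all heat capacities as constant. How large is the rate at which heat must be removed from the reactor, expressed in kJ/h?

Q_out = 137000 kJ/h

Extent of reaction ξ = 0.533 × 122 = 65.026 mol/min
Reaction term: ξ·ΔH°_rxn = 65.026 × -50.3 = -3270.8 kJ/min
Sensible, feed 89.9→25 °C: -422.02 kJ/min
Outlet flows (mol/min): A 56.974, B 65.026
Sensible, products 25→218 °C: 1414.4 kJ/min
Q = ΔH = -2278.4 kJ/min = -37.974 kW
Heat removed = 136710 kJ/h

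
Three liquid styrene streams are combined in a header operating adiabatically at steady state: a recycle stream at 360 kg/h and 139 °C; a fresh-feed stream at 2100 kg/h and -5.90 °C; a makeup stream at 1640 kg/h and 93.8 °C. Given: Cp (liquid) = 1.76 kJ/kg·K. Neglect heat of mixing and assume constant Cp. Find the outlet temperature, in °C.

Adiabatic, steady state ⇒ Σ ṁᵢCp,ᵢ(T_out − Tᵢ) = 0
T_out = Σ ṁᵢCp,ᵢTᵢ / Σ ṁᵢCp,ᵢ
      = 337010 / 7216 = 46.703 °C

T_out = 46.7 °C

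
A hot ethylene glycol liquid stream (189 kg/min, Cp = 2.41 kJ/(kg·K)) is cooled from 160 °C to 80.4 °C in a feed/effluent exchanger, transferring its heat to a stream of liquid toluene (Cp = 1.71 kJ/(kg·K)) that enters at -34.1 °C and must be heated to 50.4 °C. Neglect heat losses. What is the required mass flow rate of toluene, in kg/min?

Heat released by hot stream: Q = 189 × 2.41 × (160 − 80.4) = 36257 kJ/min
Energy balance on cold side (adiabatic exchanger): Q = ṁ_c·Cp_c·(T_c,out − T_c,in)
ṁ_c = 36257 / [1.71 × (50.4 − -34.1)] = 250.92 kg/min

ṁ_c = 251 kg/min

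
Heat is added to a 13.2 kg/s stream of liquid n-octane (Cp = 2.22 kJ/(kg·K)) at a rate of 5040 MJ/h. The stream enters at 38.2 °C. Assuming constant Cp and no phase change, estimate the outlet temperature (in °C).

T_out = 86.0 °C

Q = 5040 MJ/h = 1400 kJ/s
ΔT = Q/(ṁ·Cp) = 1400/(13.2×2.22) = 47.775 K
T_out = 38.2 + 47.775 = 85.975 °C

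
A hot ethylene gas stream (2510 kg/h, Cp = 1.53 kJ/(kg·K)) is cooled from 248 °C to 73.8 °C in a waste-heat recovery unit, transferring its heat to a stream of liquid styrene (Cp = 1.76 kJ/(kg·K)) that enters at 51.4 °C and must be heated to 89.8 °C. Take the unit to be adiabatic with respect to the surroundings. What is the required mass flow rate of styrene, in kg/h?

ṁ_c = 9900 kg/h

Heat released by hot stream: Q = 2510 × 1.53 × (248 − 73.8) = 668980 kJ/h
Energy balance on cold side (adiabatic exchanger): Q = ṁ_c·Cp_c·(T_c,out − T_c,in)
ṁ_c = 668980 / [1.76 × (89.8 − 51.4)] = 9898.5 kg/h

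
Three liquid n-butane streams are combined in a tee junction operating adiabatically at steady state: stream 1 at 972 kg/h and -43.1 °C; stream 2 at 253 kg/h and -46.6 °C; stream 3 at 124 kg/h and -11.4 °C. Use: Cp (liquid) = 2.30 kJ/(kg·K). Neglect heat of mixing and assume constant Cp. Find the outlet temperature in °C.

Energy balance with Q = 0: Σ ṁᵢCp,ᵢ(T_out − Tᵢ) = 0
T_out = Σ ṁᵢCp,ᵢTᵢ / Σ ṁᵢCp,ᵢ
      = -126720 / 3102.7 = -40.843 °C

T_out = -40.8 °C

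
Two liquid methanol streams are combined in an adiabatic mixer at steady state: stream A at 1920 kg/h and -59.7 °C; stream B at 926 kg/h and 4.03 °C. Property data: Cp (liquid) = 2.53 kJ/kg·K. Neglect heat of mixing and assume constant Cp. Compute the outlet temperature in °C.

T_out = -39.0 °C

No heat crosses the boundary, so H_out = H_in.
T_out = Σ ṁᵢCp,ᵢTᵢ / Σ ṁᵢCp,ᵢ
      = -280560 / 7200.4 = -38.964 °C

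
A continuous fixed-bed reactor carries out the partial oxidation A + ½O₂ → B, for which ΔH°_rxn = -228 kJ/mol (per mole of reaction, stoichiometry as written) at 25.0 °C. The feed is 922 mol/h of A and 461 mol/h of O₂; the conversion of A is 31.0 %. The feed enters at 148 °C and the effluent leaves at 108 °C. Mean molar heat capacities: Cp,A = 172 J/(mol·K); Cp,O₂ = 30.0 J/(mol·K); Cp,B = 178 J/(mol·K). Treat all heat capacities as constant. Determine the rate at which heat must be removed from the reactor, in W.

Q_out = 20100 W

Extent of reaction ξ = 0.310 × 922 = 285.82 mol/h
Reaction term: ξ·ΔH°_rxn = 285.82 × -228 = -65167 kJ/h
Sensible, feed 148→25 °C: -21207 kJ/h
Outlet flows (mol/h): A 636.18, O₂ 318.09, B 285.82
Sensible, products 25→108 °C: 14097 kJ/h
Q = ΔH = -72277 kJ/h = -20.077 kW
Heat removed = 20077 W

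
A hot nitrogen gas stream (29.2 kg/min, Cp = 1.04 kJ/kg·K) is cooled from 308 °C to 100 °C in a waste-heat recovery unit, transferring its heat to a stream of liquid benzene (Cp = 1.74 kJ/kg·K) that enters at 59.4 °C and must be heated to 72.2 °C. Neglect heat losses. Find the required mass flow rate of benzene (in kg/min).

Heat released by hot stream: Q = 29.2 × 1.04 × (308 − 100) = 6316.5 kJ/min
Energy balance on cold side (adiabatic exchanger): Q = ṁ_c·Cp_c·(T_c,out − T_c,in)
ṁ_c = 6316.5 / [1.74 × (72.2 − 59.4)] = 283.61 kg/min

ṁ_c = 284 kg/min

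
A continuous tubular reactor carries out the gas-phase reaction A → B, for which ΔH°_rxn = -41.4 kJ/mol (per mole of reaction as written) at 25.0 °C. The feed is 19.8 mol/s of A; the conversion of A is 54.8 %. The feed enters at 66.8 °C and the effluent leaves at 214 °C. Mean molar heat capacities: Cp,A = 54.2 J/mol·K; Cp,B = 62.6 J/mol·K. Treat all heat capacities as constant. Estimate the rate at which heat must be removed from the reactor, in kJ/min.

Extent of reaction ξ = 0.548 × 19.8 = 10.85 mol/s
Reaction term: ξ·ΔH°_rxn = 10.85 × -41.4 = -449.21 kJ/s
Sensible, feed 66.8→25 °C: -44.858 kJ/s
Outlet flows (mol/s): A 8.9496, B 10.85
Sensible, products 25→214 °C: 220.05 kJ/s
Q = ΔH = -274.01 kJ/s = -274.01 kW
Heat removed = 16441 kJ/min

Q_out = 16400 kJ/min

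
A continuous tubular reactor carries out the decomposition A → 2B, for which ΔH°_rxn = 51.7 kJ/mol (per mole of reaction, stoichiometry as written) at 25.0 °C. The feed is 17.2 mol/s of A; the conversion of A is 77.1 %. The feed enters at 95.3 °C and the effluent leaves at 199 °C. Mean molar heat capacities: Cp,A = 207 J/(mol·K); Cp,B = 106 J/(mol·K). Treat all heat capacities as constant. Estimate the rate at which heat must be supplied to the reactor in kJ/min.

Extent of reaction ξ = 0.771 × 17.2 = 13.261 mol/s
Reaction term: ξ·ΔH°_rxn = 13.261 × 51.7 = 685.6 kJ/s
Sensible, feed 95.3→25 °C: -250.3 kJ/s
Outlet flows (mol/s): A 3.9388, B 26.522
Sensible, products 25→199 °C: 631.05 kJ/s
Q = ΔH = 1066.4 kJ/s = 1066.4 kW
Heat supplied = 63981 kJ/min

Q_in = 64000 kJ/min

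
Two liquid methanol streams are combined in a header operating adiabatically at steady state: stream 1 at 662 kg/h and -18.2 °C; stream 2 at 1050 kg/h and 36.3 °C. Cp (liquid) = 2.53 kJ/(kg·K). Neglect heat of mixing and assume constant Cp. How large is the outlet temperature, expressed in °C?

Adiabatic, steady state ⇒ Σ ṁᵢCp,ᵢ(T_out − Tᵢ) = 0
Σ ṁᵢCp,ᵢTᵢ = 662×2.53×-18.2 + 1050×2.53×36.3 = 65948
Σ ṁᵢCp,ᵢ = 662×2.53 + 1050×2.53 = 4331.4
T_out = 65948 / 4331.4 = 15.226 °C

T_out = 15.2 °C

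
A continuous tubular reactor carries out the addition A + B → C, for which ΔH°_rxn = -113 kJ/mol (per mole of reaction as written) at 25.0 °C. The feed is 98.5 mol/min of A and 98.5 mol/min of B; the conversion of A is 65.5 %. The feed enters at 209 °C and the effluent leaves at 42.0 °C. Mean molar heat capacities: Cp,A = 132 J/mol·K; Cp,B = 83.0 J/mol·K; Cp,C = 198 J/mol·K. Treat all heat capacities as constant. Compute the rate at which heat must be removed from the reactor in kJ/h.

Extent of reaction ξ = 0.655 × 98.5 = 64.517 mol/min
Reaction term: ξ·ΔH°_rxn = 64.517 × -113 = -7290.5 kJ/min
Sensible, feed 209→25 °C: -3896.7 kJ/min
Outlet flows (mol/min): A 33.983, B 33.983, C 64.517
Sensible, products 25→42.0 °C: 341.37 kJ/min
Q = ΔH = -10846 kJ/min = -180.76 kW
Heat removed = 650750 kJ/h

Q_out = 651000 kJ/h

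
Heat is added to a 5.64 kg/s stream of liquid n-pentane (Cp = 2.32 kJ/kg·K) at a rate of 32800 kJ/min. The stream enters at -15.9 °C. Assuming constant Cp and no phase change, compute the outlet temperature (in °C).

T_out = 25.9 °C

Q = 32800 kJ/min = 546.67 kJ/s
ΔT = Q/(ṁ·Cp) = 546.67/(5.64×2.32) = 41.779 K
T_out = -15.9 + 41.779 = 25.879 °C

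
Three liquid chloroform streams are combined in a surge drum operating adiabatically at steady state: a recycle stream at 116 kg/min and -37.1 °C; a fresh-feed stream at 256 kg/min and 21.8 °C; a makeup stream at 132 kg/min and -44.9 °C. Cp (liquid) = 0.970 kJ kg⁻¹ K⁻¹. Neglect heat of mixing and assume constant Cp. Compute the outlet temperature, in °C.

Adiabatic, steady state ⇒ Σ ṁᵢCp,ᵢ(T_out − Tᵢ) = 0
Σ ṁᵢCp,ᵢTᵢ = 116×0.970×-37.1 + 256×0.970×21.8 + 132×0.970×-44.9 = -4510.1
Σ ṁᵢCp,ᵢ = 116×0.970 + 256×0.970 + 132×0.970 = 488.88
T_out = -4510.1 / 488.88 = -9.2254 °C

T_out = -9.23 °C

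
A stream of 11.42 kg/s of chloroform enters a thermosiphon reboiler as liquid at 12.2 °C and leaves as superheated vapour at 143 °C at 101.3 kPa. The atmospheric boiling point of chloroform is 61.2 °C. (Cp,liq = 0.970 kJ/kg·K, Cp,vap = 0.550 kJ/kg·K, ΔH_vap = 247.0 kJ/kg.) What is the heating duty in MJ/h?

liquid 12.2→61.2 °C: 47.53 kJ/kg
vaporisation at 61.2 °C: 247 kJ/kg
vapour 61.2→143 °C: 44.99 kJ/kg
Δh = 47.53 + 247 + 44.99 = 339.52 kJ/kg
Q = ṁ·Δh = 11.42 kg/s × 339.52 kJ/kg = 3877.3 kJ/s
|Q| = 3877.3 kW = 13958 MJ/h

Q = 14000 MJ/h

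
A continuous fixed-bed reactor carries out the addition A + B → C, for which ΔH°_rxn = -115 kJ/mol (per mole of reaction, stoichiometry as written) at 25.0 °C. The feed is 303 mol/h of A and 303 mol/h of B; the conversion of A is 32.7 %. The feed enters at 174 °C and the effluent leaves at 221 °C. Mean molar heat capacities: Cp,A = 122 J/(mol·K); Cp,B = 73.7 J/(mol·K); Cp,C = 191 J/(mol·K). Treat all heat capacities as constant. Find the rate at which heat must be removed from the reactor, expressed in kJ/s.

Extent of reaction ξ = 0.327 × 303 = 99.081 mol/h
Reaction term: ξ·ΔH°_rxn = 99.081 × -115 = -11394 kJ/h
Sensible, feed 174→25 °C: -8835.3 kJ/h
Outlet flows (mol/h): A 203.92, B 203.92, C 99.081
Sensible, products 25→221 °C: 11531 kJ/h
Q = ΔH = -8698.6 kJ/h = -2.4163 kW
Heat removed = 2.4163 kJ/s

Q_out = 2.42 kJ/s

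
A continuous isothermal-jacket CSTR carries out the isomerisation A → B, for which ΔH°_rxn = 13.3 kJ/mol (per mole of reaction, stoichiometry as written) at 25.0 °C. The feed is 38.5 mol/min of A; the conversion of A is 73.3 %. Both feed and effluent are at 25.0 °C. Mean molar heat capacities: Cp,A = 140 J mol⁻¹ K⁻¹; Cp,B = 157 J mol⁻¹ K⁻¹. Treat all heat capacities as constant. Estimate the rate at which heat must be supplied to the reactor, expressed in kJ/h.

Extent of reaction ξ = 0.733 × 38.5 = 28.22 mol/min
Reaction term: ξ·ΔH°_rxn = 28.22 × 13.3 = 375.33 kJ/min
Q = ΔH = 375.33 kJ/min = 6.2555 kW
Heat supplied = 22520 kJ/h

Q_in = 22500 kJ/h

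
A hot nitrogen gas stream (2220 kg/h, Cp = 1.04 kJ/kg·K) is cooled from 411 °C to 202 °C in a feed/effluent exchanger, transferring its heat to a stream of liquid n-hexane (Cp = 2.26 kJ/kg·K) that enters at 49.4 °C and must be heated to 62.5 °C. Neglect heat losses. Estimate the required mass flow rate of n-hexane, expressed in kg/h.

ṁ_c = 16300 kg/h

Heat released by hot stream: Q = 2220 × 1.04 × (411 − 202) = 482540 kJ/h
Energy balance on cold side (adiabatic exchanger): Q = ṁ_c·Cp_c·(T_c,out − T_c,in)
ṁ_c = 482540 / [2.26 × (62.5 − 49.4)] = 16299 kg/h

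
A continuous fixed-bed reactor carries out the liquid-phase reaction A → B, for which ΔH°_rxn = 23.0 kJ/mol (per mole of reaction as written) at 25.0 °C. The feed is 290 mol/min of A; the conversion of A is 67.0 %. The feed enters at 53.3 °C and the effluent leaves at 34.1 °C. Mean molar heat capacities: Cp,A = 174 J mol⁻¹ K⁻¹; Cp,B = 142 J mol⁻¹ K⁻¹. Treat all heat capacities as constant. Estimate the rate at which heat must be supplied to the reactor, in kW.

Extent of reaction ξ = 0.670 × 290 = 194.3 mol/min
Reaction term: ξ·ΔH°_rxn = 194.3 × 23.0 = 4468.9 kJ/min
Sensible, feed 53.3→25 °C: -1428 kJ/min
Outlet flows (mol/min): A 95.7, B 194.3
Sensible, products 25→34.1 °C: 402.61 kJ/min
Q = ΔH = 3443.5 kJ/min = 57.391 kW
Heat supplied = 57.391 kW

Q_in = 57.4 kW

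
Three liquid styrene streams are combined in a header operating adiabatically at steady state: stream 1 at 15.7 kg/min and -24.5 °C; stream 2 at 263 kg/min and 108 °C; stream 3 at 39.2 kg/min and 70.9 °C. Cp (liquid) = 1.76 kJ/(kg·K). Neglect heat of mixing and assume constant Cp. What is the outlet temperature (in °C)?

T_out = 96.9 °C

Adiabatic, steady state ⇒ Σ ṁᵢCp,ᵢ(T_out − Tᵢ) = 0
T_out = Σ ṁᵢCp,ᵢTᵢ / Σ ṁᵢCp,ᵢ
      = 54206 / 559.5 = 96.882 °C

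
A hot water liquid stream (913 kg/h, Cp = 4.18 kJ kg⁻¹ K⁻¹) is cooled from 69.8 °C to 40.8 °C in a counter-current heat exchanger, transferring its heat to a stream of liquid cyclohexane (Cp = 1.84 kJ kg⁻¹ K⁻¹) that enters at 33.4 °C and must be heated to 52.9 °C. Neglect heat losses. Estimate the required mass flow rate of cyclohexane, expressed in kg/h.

Heat released by hot stream: Q = 913 × 4.18 × (69.8 − 40.8) = 110670 kJ/h
Energy balance on cold side (adiabatic exchanger): Q = ṁ_c·Cp_c·(T_c,out − T_c,in)
ṁ_c = 110670 / [1.84 × (52.9 − 33.4)] = 3084.6 kg/h

ṁ_c = 3080 kg/h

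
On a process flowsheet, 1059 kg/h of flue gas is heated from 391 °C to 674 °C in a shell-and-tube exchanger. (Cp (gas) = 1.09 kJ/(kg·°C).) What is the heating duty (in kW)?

Q = ṁ·Cp·ΔT = 1059 × 1.09 × (674 − 391) = 326670 kJ/h
Converting: 326670 / 3600 s = 90.742 kW

Q = 90.7 kW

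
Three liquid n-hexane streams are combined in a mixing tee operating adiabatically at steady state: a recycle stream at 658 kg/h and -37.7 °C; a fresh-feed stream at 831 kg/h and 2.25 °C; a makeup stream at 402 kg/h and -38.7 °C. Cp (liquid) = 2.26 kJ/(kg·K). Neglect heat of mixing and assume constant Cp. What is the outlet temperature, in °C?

Adiabatic, steady state ⇒ Σ ṁᵢCp,ᵢ(T_out − Tᵢ) = 0
Σ ṁᵢCp,ᵢTᵢ = 658×2.26×-37.7 + 831×2.26×2.25 + 402×2.26×-38.7 = -86997
Σ ṁᵢCp,ᵢ = 658×2.26 + 831×2.26 + 402×2.26 = 4273.7
T_out = -86997 / 4273.7 = -20.357 °C

T_out = -20.4 °C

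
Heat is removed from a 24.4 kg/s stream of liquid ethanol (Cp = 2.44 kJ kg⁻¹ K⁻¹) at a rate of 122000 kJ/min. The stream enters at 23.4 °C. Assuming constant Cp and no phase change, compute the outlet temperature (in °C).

Q = 122000 kJ/min = 2033.3 kJ/s
ΔT = Q/(ṁ·Cp) = 2033.3/(24.4×2.44) = 34.153 K
T_out = 23.4 − 34.153 = -10.753 °C

T_out = -10.8 °C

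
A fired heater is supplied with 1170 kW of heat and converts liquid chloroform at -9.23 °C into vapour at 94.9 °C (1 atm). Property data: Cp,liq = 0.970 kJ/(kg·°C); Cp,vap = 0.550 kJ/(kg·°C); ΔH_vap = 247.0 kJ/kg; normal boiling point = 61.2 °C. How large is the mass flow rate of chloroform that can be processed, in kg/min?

ṁ = 210 kg/min

Δh = 0.970×(61.2−-9.23) + 247.0 + 0.550×(94.9−61.2) = 333.85 kJ/kg
Q = 1170 kW = 1170 kJ/s = 70200 kJ/min
ṁ = Q/Δh = 70200 / 333.85 = 210.27 kg/min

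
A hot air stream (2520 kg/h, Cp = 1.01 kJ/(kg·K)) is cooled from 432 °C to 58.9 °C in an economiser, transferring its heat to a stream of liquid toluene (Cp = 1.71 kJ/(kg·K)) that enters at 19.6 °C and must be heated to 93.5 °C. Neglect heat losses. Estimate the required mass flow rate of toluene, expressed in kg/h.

Heat released by hot stream: Q = 2520 × 1.01 × (432 − 58.9) = 949610 kJ/h
Energy balance on cold side (adiabatic exchanger): Q = ṁ_c·Cp_c·(T_c,out − T_c,in)
ṁ_c = 949610 / [1.71 × (93.5 − 19.6)] = 7514.6 kg/h

ṁ_c = 7510 kg/h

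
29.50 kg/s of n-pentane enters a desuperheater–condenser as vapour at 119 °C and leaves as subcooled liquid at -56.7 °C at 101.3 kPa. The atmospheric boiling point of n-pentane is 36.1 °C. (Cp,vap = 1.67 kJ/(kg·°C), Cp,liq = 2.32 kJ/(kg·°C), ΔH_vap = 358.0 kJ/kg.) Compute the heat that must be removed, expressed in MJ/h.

Q_c = 75600 MJ/h

vapour 119→36.1 °C: -138.44 kJ/kg
condensation at 36.1 °C: -358 kJ/kg
liquid 36.1→-56.7 °C: -215.3 kJ/kg
Δh = -138.44 + -358 + -215.3 = -711.74 kJ/kg
Q = ṁ·Δh = 29.50 kg/s × -711.74 kJ/kg = -20996 kJ/s
|Q| = 20996 kW = 75587 MJ/h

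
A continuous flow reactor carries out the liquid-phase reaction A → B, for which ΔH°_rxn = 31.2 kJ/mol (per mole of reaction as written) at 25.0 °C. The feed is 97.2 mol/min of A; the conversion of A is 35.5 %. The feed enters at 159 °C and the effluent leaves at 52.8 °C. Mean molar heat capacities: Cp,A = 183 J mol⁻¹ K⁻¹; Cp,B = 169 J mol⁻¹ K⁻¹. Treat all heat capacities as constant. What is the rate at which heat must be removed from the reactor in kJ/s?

Extent of reaction ξ = 0.355 × 97.2 = 34.506 mol/min
Reaction term: ξ·ΔH°_rxn = 34.506 × 31.2 = 1076.6 kJ/min
Sensible, feed 159→25 °C: -2383.5 kJ/min
Outlet flows (mol/min): A 62.694, B 34.506
Sensible, products 25→52.8 °C: 481.07 kJ/min
Q = ΔH = -825.89 kJ/min = -13.765 kW
Heat removed = 13.765 kJ/s

Q_out = 13.8 kJ/s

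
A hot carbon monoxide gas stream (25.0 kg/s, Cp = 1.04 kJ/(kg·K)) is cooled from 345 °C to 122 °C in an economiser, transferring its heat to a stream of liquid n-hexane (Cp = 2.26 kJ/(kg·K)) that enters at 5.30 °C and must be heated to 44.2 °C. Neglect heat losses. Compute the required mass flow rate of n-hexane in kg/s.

Heat released by hot stream: Q = 25.0 × 1.04 × (345 − 122) = 5798 kJ/s
Energy balance on cold side (adiabatic exchanger): Q = ṁ_c·Cp_c·(T_c,out − T_c,in)
ṁ_c = 5798 / [2.26 × (44.2 − 5.30)] = 65.951 kg/s

ṁ_c = 66.0 kg/s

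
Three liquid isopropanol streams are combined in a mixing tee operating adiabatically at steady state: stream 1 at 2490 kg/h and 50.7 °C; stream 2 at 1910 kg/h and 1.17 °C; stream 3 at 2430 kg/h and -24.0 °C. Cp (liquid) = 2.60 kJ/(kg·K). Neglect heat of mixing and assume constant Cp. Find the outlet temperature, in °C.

Energy balance with Q = 0: Σ ṁᵢCp,ᵢ(T_out − Tᵢ) = 0
T_out = Σ ṁᵢCp,ᵢTᵢ / Σ ṁᵢCp,ᵢ
      = 182410 / 17758 = 10.272 °C

T_out = 10.3 °C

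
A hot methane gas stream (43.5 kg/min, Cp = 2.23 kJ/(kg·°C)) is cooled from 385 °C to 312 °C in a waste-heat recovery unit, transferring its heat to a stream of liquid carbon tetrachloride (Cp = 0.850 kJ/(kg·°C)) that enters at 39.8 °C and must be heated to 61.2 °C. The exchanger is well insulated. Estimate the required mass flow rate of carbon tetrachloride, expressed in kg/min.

Heat released by hot stream: Q = 43.5 × 2.23 × (385 − 312) = 7081.4 kJ/min
Energy balance on cold side (adiabatic exchanger): Q = ṁ_c·Cp_c·(T_c,out − T_c,in)
ṁ_c = 7081.4 / [0.850 × (61.2 − 39.8)] = 389.3 kg/min

ṁ_c = 389 kg/min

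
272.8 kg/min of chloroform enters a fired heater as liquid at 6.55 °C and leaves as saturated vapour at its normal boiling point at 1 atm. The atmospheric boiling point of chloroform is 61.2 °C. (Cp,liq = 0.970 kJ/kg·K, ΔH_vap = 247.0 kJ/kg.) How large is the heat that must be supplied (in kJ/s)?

Q = 1360 kJ/s

liquid 6.55→61.2 °C: 53.011 kJ/kg
vaporisation at 61.2 °C: 247 kJ/kg
Δh = 53.011 + 247 = 300.01 kJ/kg
Q = ṁ·Δh = 272.8 kg/min × 300.01 kJ/kg = 81843 kJ/min
|Q| = 1364 kW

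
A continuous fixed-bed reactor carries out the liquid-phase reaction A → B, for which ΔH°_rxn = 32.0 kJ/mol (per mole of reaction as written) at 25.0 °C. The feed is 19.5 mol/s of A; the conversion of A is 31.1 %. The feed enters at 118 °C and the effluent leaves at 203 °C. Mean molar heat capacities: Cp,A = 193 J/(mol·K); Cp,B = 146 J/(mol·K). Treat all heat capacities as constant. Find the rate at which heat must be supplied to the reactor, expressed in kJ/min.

Extent of reaction ξ = 0.311 × 19.5 = 6.0645 mol/s
Reaction term: ξ·ΔH°_rxn = 6.0645 × 32.0 = 194.06 kJ/s
Sensible, feed 118→25 °C: -350.01 kJ/s
Outlet flows (mol/s): A 13.436, B 6.0645
Sensible, products 25→203 °C: 619.17 kJ/s
Q = ΔH = 463.23 kJ/s = 463.23 kW
Heat supplied = 27794 kJ/min

Q_in = 27800 kJ/min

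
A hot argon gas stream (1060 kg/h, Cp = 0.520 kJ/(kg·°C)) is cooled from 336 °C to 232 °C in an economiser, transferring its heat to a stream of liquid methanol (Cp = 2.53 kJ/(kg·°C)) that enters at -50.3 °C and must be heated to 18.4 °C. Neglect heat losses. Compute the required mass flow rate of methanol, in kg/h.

Heat released by hot stream: Q = 1060 × 0.520 × (336 − 232) = 57325 kJ/h
Energy balance on cold side (adiabatic exchanger): Q = ṁ_c·Cp_c·(T_c,out − T_c,in)
ṁ_c = 57325 / [2.53 × (18.4 − -50.3)] = 329.81 kg/h

ṁ_c = 330 kg/h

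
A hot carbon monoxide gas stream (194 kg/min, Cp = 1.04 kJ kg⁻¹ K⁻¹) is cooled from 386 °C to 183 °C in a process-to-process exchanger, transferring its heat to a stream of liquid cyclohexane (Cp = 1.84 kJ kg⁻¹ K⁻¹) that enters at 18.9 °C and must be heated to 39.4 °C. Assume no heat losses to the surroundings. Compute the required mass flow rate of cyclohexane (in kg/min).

ṁ_c = 1090 kg/min

Heat released by hot stream: Q = 194 × 1.04 × (386 − 183) = 40957 kJ/min
Energy balance on cold side (adiabatic exchanger): Q = ṁ_c·Cp_c·(T_c,out − T_c,in)
ṁ_c = 40957 / [1.84 × (39.4 − 18.9)] = 1085.8 kg/min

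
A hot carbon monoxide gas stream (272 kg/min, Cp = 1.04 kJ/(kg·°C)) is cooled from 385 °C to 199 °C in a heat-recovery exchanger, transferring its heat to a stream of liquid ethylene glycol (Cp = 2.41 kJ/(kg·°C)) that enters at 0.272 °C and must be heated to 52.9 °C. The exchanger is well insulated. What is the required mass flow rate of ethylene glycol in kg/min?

ṁ_c = 415 kg/min

Heat released by hot stream: Q = 272 × 1.04 × (385 − 199) = 52616 kJ/min
Energy balance on cold side (adiabatic exchanger): Q = ṁ_c·Cp_c·(T_c,out − T_c,in)
ṁ_c = 52616 / [2.41 × (52.9 − 0.272)] = 414.84 kg/min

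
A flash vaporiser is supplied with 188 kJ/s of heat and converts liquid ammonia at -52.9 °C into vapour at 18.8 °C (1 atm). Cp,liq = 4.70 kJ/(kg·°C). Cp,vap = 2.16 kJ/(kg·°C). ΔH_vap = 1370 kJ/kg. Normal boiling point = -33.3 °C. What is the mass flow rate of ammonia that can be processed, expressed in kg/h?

Δh = 4.70×(-33.3−-52.9) + 1370 + 2.16×(18.8−-33.3) = 1574.7 kJ/kg
Q = 188 kJ/s = 188 kJ/s = 676800 kJ/h
ṁ = Q/Δh = 676800 / 1574.7 = 429.81 kg/h

ṁ = 430 kg/h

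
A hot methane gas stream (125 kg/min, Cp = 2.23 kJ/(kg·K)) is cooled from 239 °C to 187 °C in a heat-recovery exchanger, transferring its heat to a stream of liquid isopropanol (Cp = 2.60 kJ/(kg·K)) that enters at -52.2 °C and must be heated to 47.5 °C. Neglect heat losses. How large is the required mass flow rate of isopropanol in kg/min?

Heat released by hot stream: Q = 125 × 2.23 × (239 − 187) = 14495 kJ/min
Energy balance on cold side (adiabatic exchanger): Q = ṁ_c·Cp_c·(T_c,out − T_c,in)
ṁ_c = 14495 / [2.60 × (47.5 − -52.2)] = 55.918 kg/min

ṁ_c = 55.9 kg/min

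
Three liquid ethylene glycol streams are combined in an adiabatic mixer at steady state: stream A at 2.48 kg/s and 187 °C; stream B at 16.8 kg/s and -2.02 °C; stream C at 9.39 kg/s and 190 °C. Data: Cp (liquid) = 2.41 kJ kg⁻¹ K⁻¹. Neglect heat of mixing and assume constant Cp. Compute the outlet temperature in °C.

T_out = 77.2 °C

No heat crosses the boundary, so H_out = H_in.
T_out = Σ ṁᵢCp,ᵢTᵢ / Σ ṁᵢCp,ᵢ
      = 5335.6 / 69.095 = 77.221 °C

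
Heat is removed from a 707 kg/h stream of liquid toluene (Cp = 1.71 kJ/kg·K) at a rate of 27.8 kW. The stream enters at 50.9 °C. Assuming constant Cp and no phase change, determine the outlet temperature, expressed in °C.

T_out = -31.9 °C

Q = 27.8 kW = 100080 kJ/h
ΔT = Q/(ṁ·Cp) = 100080/(707×1.71) = 82.781 K
T_out = 50.9 − 82.781 = -31.881 °C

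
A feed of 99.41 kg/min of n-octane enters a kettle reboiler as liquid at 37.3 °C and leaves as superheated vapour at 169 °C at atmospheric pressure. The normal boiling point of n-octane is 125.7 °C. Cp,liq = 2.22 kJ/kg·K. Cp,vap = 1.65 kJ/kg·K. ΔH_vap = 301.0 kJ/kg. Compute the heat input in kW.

Q = 942 kW

liquid 37.3→125.7 °C: 196.25 kJ/kg
vaporisation at 125.7 °C: 301 kJ/kg
vapour 125.7→169 °C: 71.445 kJ/kg
Δh = 196.25 + 301 + 71.445 = 568.69 kJ/kg
Q = ṁ·Δh = 99.41 kg/min × 568.69 kJ/kg = 56534 kJ/min
|Q| = 942.23 kW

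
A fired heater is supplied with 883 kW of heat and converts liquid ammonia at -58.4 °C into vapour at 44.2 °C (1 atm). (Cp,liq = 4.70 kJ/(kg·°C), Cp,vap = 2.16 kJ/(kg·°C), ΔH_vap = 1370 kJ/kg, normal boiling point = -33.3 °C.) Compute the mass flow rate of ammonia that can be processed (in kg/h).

ṁ = 1920 kg/h

Δh = 4.70×(-33.3−-58.4) + 1370 + 2.16×(44.2−-33.3) = 1655.4 kJ/kg
Q = 883 kW = 883 kJ/s = 3.1788e+06 kJ/h
ṁ = Q/Δh = 3.1788e+06 / 1655.4 = 1920.3 kg/h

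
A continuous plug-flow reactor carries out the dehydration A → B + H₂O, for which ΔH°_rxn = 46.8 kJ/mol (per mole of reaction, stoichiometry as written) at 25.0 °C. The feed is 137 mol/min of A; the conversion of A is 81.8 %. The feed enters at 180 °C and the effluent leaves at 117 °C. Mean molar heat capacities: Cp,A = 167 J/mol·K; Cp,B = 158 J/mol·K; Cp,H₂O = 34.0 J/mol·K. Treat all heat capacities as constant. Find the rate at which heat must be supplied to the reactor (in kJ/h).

Q_in = 244000 kJ/h

Extent of reaction ξ = 0.818 × 137 = 112.07 mol/min
Reaction term: ξ·ΔH°_rxn = 112.07 × 46.8 = 5244.7 kJ/min
Sensible, feed 180→25 °C: -3546.2 kJ/min
Outlet flows (mol/min): A 24.934, B 112.07, H₂O 112.07
Sensible, products 25→117 °C: 2362.6 kJ/min
Q = ΔH = 4061.1 kJ/min = 67.684 kW
Heat supplied = 243660 kJ/h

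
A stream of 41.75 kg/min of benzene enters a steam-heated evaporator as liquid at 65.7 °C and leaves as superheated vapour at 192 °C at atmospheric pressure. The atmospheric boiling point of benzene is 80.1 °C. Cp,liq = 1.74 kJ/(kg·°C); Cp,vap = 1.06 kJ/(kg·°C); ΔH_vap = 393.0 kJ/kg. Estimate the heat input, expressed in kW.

Q = 373 kW

liquid 65.7→80.1 °C: 25.056 kJ/kg
vaporisation at 80.1 °C: 393 kJ/kg
vapour 80.1→192 °C: 118.61 kJ/kg
Δh = 25.056 + 393 + 118.61 = 536.67 kJ/kg
Q = ṁ·Δh = 41.75 kg/min × 536.67 kJ/kg = 22406 kJ/min
|Q| = 373.43 kW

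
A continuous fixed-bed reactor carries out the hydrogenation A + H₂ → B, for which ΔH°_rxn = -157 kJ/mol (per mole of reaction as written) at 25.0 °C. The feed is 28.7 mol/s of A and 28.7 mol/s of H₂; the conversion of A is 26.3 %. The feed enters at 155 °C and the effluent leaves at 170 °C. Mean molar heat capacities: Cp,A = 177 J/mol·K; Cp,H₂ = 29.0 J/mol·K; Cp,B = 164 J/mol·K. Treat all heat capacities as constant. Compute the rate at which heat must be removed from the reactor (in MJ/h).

Q_out = 4110 MJ/h

Extent of reaction ξ = 0.263 × 28.7 = 7.5481 mol/s
Reaction term: ξ·ΔH°_rxn = 7.5481 × -157 = -1185.1 kJ/s
Sensible, feed 155→25 °C: -768.59 kJ/s
Outlet flows (mol/s): A 21.152, H₂ 21.152, B 7.5481
Sensible, products 25→170 °C: 811.3 kJ/s
Q = ΔH = -1142.3 kJ/s = -1142.3 kW
Heat removed = 4112.4 MJ/h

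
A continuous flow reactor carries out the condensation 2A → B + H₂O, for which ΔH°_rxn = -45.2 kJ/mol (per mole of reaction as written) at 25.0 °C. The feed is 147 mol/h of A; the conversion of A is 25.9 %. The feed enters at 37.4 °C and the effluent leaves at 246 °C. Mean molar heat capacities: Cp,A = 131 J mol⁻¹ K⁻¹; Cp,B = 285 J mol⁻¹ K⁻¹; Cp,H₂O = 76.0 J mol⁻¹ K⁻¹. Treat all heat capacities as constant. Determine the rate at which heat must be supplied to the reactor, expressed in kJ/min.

Q_in = 59.6 kJ/min

Extent of reaction ξ = 0.259 × 147 / 2 = 19.037 mol/h
Reaction term: ξ·ΔH°_rxn = 19.037 × -45.2 = -860.45 kJ/h
Sensible, feed 37.4→25 °C: -238.79 kJ/h
Outlet flows (mol/h): A 108.93, B 19.037, H₂O 19.037
Sensible, products 25→246 °C: 4672.3 kJ/h
Q = ΔH = 3573.1 kJ/h = 0.99252 kW
Heat supplied = 59.551 kJ/min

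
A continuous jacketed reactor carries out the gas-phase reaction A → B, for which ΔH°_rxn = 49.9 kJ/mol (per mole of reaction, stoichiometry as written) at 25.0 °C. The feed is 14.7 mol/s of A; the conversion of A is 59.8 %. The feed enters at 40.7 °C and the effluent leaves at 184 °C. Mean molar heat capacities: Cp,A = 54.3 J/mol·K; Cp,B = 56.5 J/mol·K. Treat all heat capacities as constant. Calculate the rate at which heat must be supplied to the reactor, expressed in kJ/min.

Extent of reaction ξ = 0.598 × 14.7 = 8.7906 mol/s
Reaction term: ξ·ΔH°_rxn = 8.7906 × 49.9 = 438.65 kJ/s
Sensible, feed 40.7→25 °C: -12.532 kJ/s
Outlet flows (mol/s): A 5.9094, B 8.7906
Sensible, products 25→184 °C: 129.99 kJ/s
Q = ΔH = 556.11 kJ/s = 556.11 kW
Heat supplied = 33367 kJ/min

Q_in = 33400 kJ/min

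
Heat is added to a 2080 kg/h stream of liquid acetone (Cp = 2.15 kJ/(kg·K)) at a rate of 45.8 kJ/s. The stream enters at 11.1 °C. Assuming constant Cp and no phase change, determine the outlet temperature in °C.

Q = 45.8 kJ/s = 164880 kJ/h
ΔT = Q/(ṁ·Cp) = 164880/(2080×2.15) = 36.869 K
T_out = 11.1 + 36.869 = 47.969 °C

T_out = 48.0 °C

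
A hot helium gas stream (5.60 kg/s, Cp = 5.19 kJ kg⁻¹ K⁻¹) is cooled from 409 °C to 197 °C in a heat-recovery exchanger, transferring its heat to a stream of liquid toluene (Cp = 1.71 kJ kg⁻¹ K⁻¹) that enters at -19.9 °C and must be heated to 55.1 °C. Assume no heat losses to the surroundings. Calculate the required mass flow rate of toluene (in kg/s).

ṁ_c = 48.0 kg/s

Heat released by hot stream: Q = 5.60 × 5.19 × (409 − 197) = 6161.6 kJ/s
Energy balance on cold side (adiabatic exchanger): Q = ṁ_c·Cp_c·(T_c,out − T_c,in)
ṁ_c = 6161.6 / [1.71 × (55.1 − -19.9)] = 48.043 kg/s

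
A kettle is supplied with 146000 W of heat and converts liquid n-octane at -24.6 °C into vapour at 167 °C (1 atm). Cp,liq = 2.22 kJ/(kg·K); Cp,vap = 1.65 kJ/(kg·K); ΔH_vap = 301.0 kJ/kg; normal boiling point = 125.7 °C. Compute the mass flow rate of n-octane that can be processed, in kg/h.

ṁ = 748 kg/h

Δh = 2.22×(125.7−-24.6) + 301.0 + 1.65×(167−125.7) = 702.81 kJ/kg
Q = 146000 W = 146 kJ/s = 525600 kJ/h
ṁ = Q/Δh = 525600 / 702.81 = 747.85 kg/h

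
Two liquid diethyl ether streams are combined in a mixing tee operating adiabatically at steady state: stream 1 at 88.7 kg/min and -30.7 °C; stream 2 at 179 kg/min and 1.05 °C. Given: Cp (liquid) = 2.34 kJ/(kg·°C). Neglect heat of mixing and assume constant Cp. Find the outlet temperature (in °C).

T_out = -9.47 °C

Adiabatic, steady state ⇒ Σ ṁᵢCp,ᵢ(T_out − Tᵢ) = 0
T_out = Σ ṁᵢCp,ᵢTᵢ / Σ ṁᵢCp,ᵢ
      = -5932.2 / 626.42 = -9.4701 °C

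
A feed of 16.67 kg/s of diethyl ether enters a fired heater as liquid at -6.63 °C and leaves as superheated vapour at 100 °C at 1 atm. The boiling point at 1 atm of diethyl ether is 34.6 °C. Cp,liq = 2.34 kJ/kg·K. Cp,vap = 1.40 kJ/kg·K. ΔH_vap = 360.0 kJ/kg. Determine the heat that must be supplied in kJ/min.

Q = 548000 kJ/min

liquid -6.63→34.6 °C: 96.478 kJ/kg
vaporisation at 34.6 °C: 360 kJ/kg
vapour 34.6→100 °C: 91.56 kJ/kg
Δh = 96.478 + 360 + 91.56 = 548.04 kJ/kg
Q = ṁ·Δh = 16.67 kg/s × 548.04 kJ/kg = 9135.8 kJ/s
|Q| = 9135.8 kW = 548150 kJ/min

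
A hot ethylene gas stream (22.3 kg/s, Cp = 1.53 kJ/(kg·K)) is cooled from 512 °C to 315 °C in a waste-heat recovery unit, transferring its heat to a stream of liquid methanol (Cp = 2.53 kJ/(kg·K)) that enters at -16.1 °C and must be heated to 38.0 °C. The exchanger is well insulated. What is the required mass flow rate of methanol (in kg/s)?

Heat released by hot stream: Q = 22.3 × 1.53 × (512 − 315) = 6721.4 kJ/s
Energy balance on cold side (adiabatic exchanger): Q = ṁ_c·Cp_c·(T_c,out − T_c,in)
ṁ_c = 6721.4 / [2.53 × (38.0 − -16.1)] = 49.107 kg/s

ṁ_c = 49.1 kg/s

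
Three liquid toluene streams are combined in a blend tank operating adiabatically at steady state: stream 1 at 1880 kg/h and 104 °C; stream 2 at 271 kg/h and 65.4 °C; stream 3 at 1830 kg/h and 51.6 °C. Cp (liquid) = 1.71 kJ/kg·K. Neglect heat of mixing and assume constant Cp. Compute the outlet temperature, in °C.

Adiabatic, steady state ⇒ Σ ṁᵢCp,ᵢ(T_out − Tᵢ) = 0
T_out = Σ ṁᵢCp,ᵢTᵢ / Σ ṁᵢCp,ᵢ
      = 526120 / 6807.5 = 77.285 °C

T_out = 77.3 °C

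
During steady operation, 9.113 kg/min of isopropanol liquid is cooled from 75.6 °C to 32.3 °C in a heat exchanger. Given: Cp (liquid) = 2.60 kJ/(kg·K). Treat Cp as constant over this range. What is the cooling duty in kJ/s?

Q_c = 17.1 kJ/s

Q = ṁ·Cp·ΔT = 9.113 × 2.60 × (32.3 − 75.6) = -1025.9 kJ/min
Converting: 1025.9 / 60 s = 17.099 kW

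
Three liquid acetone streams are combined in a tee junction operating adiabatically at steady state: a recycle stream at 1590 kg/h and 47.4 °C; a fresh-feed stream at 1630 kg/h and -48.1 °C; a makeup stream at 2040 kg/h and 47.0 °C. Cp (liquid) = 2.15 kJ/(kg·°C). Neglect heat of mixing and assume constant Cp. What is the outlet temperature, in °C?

T_out = 17.7 °C

No heat crosses the boundary, so H_out = H_in.
Σ ṁᵢCp,ᵢTᵢ = 1590×2.15×47.4 + 1630×2.15×-48.1 + 2040×2.15×47.0 = 199610
Σ ṁᵢCp,ᵢ = 1590×2.15 + 1630×2.15 + 2040×2.15 = 11309
T_out = 199610 / 11309 = 17.651 °C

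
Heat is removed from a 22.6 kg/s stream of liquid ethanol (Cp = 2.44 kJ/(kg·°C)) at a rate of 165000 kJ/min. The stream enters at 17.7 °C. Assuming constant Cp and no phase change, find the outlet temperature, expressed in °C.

T_out = -32.2 °C

Q = 165000 kJ/min = 2750 kJ/s
ΔT = Q/(ṁ·Cp) = 2750/(22.6×2.44) = 49.869 K
T_out = 17.7 − 49.869 = -32.169 °C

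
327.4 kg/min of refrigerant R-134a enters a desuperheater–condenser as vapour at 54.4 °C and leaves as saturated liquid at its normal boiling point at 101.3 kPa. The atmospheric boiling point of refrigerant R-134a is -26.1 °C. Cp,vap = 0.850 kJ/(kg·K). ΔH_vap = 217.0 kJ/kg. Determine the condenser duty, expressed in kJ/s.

vapour 54.4→-26.1 °C: -68.425 kJ/kg
condensation at -26.1 °C: -217 kJ/kg
Δh = -68.425 + -217 = -285.43 kJ/kg
Q = ṁ·Δh = 327.4 kg/min × -285.43 kJ/kg = -93448 kJ/min
|Q| = 1557.5 kW

Q_c = 1560 kJ/s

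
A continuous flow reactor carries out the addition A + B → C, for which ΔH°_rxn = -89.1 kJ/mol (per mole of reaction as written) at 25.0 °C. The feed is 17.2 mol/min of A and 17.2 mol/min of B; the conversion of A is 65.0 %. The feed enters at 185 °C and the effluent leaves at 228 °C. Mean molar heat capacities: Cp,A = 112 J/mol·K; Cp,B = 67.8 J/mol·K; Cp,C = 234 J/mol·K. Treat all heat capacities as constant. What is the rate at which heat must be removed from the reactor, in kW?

Q_out = 12.3 kW

Extent of reaction ξ = 0.650 × 17.2 = 11.18 mol/min
Reaction term: ξ·ΔH°_rxn = 11.18 × -89.1 = -996.14 kJ/min
Sensible, feed 185→25 °C: -494.81 kJ/min
Outlet flows (mol/min): A 6.02, B 6.02, C 11.18
Sensible, products 25→228 °C: 750.8 kJ/min
Q = ΔH = -740.15 kJ/min = -12.336 kW
Heat removed = 12.336 kW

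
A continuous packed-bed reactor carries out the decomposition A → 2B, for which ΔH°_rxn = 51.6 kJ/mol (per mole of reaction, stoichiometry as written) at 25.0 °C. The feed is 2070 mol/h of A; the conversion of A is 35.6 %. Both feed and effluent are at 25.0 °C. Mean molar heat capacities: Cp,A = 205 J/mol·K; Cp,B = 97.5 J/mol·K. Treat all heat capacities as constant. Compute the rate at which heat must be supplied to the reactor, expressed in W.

Extent of reaction ξ = 0.356 × 2070 = 736.92 mol/h
Reaction term: ξ·ΔH°_rxn = 736.92 × 51.6 = 38025 kJ/h
Q = ΔH = 38025 kJ/h = 10.563 kW
Heat supplied = 10563 W

Q_in = 10600 W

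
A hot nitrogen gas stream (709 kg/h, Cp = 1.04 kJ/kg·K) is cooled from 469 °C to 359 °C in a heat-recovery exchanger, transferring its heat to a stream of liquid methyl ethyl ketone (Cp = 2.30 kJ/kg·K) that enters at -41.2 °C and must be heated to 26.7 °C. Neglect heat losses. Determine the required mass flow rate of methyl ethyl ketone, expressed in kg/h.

Heat released by hot stream: Q = 709 × 1.04 × (469 − 359) = 81110 kJ/h
Energy balance on cold side (adiabatic exchanger): Q = ṁ_c·Cp_c·(T_c,out − T_c,in)
ṁ_c = 81110 / [2.30 × (26.7 − -41.2)] = 519.37 kg/h

ṁ_c = 519 kg/h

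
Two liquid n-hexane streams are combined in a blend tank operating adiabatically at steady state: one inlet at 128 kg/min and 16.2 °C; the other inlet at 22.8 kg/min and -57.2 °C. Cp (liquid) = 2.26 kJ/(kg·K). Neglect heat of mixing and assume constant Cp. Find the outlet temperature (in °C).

No heat crosses the boundary, so H_out = H_in.
T_out = Σ ṁᵢCp,ᵢTᵢ / Σ ṁᵢCp,ᵢ
      = 1738.9 / 340.81 = 5.1024 °C

T_out = 5.10 °C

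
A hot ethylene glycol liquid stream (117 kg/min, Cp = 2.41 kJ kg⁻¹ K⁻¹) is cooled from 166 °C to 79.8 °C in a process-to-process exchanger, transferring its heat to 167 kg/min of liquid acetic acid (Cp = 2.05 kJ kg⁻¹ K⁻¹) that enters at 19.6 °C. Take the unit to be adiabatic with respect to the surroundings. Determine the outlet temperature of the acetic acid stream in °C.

T_c,out = 90.6 °C

Heat released by hot stream: Q = 117 × 2.41 × (166 − 79.8) = 24306 kJ/min
Energy balance on cold side (adiabatic exchanger): Q = ṁ_c·Cp_c·(T_c,out − T_c,in)
T_c,out = 19.6 + 24306/(167 × 2.05) = 90.597 °C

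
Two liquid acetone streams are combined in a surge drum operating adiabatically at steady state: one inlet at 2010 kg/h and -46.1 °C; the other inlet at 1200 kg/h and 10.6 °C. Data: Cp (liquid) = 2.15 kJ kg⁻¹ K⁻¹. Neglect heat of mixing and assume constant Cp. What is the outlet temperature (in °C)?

T_out = -24.9 °C

Energy balance with Q = 0: Σ ṁᵢCp,ᵢ(T_out − Tᵢ) = 0
T_out = Σ ṁᵢCp,ᵢTᵢ / Σ ṁᵢCp,ᵢ
      = -171870 / 6901.5 = -24.904 °C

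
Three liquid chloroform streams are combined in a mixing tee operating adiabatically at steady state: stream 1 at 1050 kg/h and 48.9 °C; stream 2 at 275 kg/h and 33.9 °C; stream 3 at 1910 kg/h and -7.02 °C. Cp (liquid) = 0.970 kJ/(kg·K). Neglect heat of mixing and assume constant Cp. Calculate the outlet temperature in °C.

No heat crosses the boundary, so H_out = H_in.
Σ ṁᵢCp,ᵢTᵢ = 1050×0.970×48.9 + 275×0.970×33.9 + 1910×0.970×-7.02 = 45842
Σ ṁᵢCp,ᵢ = 1050×0.970 + 275×0.970 + 1910×0.970 = 3137.9
T_out = 45842 / 3137.9 = 14.609 °C

T_out = 14.6 °C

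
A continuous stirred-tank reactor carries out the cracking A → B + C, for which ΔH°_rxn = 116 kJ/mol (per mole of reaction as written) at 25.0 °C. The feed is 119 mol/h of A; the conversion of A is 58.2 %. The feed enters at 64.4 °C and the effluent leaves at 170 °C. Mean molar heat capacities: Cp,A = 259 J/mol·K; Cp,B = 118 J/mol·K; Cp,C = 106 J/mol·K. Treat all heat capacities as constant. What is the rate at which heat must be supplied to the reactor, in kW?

Q_in = 3.04 kW

Extent of reaction ξ = 0.582 × 119 = 69.258 mol/h
Reaction term: ξ·ΔH°_rxn = 69.258 × 116 = 8033.9 kJ/h
Sensible, feed 64.4→25 °C: -1214.3 kJ/h
Outlet flows (mol/h): A 49.742, B 69.258, C 69.258
Sensible, products 25→170 °C: 4117.6 kJ/h
Q = ΔH = 10937 kJ/h = 3.0381 kW
Heat supplied = 3.0381 kW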